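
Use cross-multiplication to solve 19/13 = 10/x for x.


Cross multiply: 19 × x = 13 × 10
19x = 130
x = 130 / 19
= 6.84

6.84


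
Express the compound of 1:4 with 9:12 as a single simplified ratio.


Compound ratio = (1×9) : (4×12)
= 9:48
GCD = 3
= 3:16

3:16


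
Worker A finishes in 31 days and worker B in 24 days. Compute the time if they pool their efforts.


Rate of A = 1/31 per day
Rate of B = 1/24 per day
Combined rate = 1/31 + 1/24 = 55/744 ≈ 0.0739 per day
Days = 1 / combined rate = 744/55
≈ 13.53 days

13.53 days


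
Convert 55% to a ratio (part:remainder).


55% means 55 parts out of 100; remainder = 45
Part : remainder = 55:45
GCD = 5
= 11:9

11:9


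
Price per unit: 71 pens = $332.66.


Unit rate = total / quantity
= 332.66 / 71
= $4.69 per unit

$4.69 per unit


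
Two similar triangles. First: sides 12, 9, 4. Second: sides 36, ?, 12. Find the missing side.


Scale factor = 36/12 = 3
Missing side = 9 × 3
= 27.0

27.0


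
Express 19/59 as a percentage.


Percentage = (part / whole) × 100
= (19 / 59) × 100
≈ 32.20%

32.20%


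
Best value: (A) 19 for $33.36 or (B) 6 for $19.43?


Deal A: $33.36/19 = $1.7558/unit
Deal B: $19.43/6 = $3.2383/unit
A is cheaper per unit
= Deal A

Deal A


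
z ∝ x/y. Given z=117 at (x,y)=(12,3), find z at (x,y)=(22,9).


z = k·x/y
Solve for k using the known point: k = z·y/x = 117×3/12 = 351/12 = 29.2500
Now evaluate at x=22, y=9:
z = k × 22 / 9 = (351 × 22) / (12 × 9) = 7722/108
= 71.5000

71.5000


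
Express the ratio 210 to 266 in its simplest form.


GCD(210, 266) = 14
210/14 : 266/14
= 15:19

15:19


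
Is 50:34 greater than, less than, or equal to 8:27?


50/34 = 1.4706
8/27 = 0.2963
1.4706 > 0.2963, so 50:34 is greater
= greater than

greater than


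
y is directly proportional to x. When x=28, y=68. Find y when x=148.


Direct proportion: y/x = constant
k = 68/28 ≈ 2.4286
y₂ = k × 148 = 68 × 148 / 28 = 10064/28
≈ 359.43

359.43


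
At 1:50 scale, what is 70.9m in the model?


Model size = real / scale
= 70.9 / 50
= 1.4180 m

1.4180 m


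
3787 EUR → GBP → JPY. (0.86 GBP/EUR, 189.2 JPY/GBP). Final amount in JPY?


Step 1: 3787 EUR × 0.86 = 3256.82 GBP
Step 2: 3256.82 GBP × 189.2 = 616190.34 JPY
Implied rate EUR→JPY = 0.86 × 189.2 = 162.7120
= 616190.34 JPY

616190.34 JPY


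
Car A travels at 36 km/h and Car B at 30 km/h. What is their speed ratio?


Ratio = 36:30
GCD = 6
Simplified = 6:5
Time ratio (same distance) = 5:6
Speed ratio = 6:5

6:5


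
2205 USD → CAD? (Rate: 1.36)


Amount × rate = 2205 × 1.36
= 2998.80 CAD

2998.80 CAD


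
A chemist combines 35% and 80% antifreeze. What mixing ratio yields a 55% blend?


Let x parts of 35% mix with y parts of 80%.
35x + 80y = 55(x + y)
35x + 80y = 55x + 55y
x(35 - 55) = y(55 - 80)
x/y = (80 - 55)/(55 - 35) = 25/20
Simplify: 5:4
= 5:4

5:4


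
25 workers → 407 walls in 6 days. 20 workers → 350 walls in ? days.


Days ∝ work / workers, so d₂ = d₁ × (m₁/m₂) × (w₂/w₁)
Workers factor (inverse): 25/20 = 1.2500
Work factor (direct): 350/407 ≈ 0.8600
d₂ = 6 × 25/20 × 350/407 = (6 × 25 × 350) / (20 × 407) = 52500/8140
≈ 6.45 days

6.45 days


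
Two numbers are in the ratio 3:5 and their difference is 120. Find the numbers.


Let A = 3k, B = 5k.
5k - 3k = 120
2k = 120 → k = 120/2 = 60
A = 3×60 = 180, B = 5×60 = 300
= A = 180, B = 300

A = 180, B = 300


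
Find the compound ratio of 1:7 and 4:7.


Compound ratio = (1×4) : (7×7)
= 4:49
GCD = 1
= 4:49

4:49


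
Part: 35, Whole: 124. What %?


Percentage = (part / whole) × 100
= (35 / 124) × 100
≈ 28.23%

28.23%


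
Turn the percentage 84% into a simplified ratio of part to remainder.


84% means 84 parts out of 100; remainder = 16
Part : remainder = 84:16
GCD = 4
= 21:4

21:4


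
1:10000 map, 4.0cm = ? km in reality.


Real distance = map distance × scale
= 4.0cm × 10000
= 40000 cm = 400.0 m
= 0.400 km

0.400 km


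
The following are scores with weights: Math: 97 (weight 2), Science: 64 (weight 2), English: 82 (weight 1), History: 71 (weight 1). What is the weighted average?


Numerator = 97×2 + 64×2 + 82×1 + 71×1
= 194 + 128 + 82 + 71
= 475
Total weight = 6
Weighted avg = 475/6
= 79.17

79.17


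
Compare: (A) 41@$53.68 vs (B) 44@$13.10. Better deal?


Deal A: $53.68/41 = $1.3093/unit
Deal B: $13.10/44 = $0.2977/unit
B is cheaper per unit
= Deal B

Deal B


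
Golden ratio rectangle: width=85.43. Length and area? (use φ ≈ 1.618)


φ = (1 + √5) / 2 ≈ 1.618
Length = width × φ = 85.43 × 1.618 = 138.22574
≈ 138.23
Area = width × length = 85.43 × 138.22574 = 11808.6249682 ≈ 11808.62
= Length: 138.23, Area: 11808.62

Length: 138.23, Area: 11808.62


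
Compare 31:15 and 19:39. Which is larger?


31/15 = 2.0667
19/39 = 0.4872
2.0667 > 0.4872, so 31:15 is greater
= 31:15

31:15


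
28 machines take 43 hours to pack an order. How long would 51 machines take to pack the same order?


Inverse proportion: x × y = constant
k = 28 × 43 = 1204
y₂ = k / 51 = 1204 / 51
= 23.61

23.61


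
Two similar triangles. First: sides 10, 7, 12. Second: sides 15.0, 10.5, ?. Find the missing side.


Scale factor = 15.0/10 = 1.5
Missing side = 12 × 1.5
= 18.0

18.0


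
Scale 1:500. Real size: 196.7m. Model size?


Model size = real / scale
= 196.7 / 500
= 0.3934 m

0.3934 m


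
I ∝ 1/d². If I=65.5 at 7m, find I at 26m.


I₁d₁² = I₂d₂²
I₂ = I₁ × (d₁/d₂)²
= 65.5 × (7/26)²
= 65.5 × 49/676
= 3209.5/676
≈ 4.7478

4.7478


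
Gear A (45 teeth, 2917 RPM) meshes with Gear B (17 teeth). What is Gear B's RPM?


Gear ratio = 45:17 = 45:17
RPM_B = RPM_A × (teeth_A / teeth_B)
= 2917 × (45/17)
= 7721.5 RPM

7721.5 RPM


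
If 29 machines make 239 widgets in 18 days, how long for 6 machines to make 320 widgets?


Days ∝ work / workers, so d₂ = d₁ × (m₁/m₂) × (w₂/w₁)
Workers factor (inverse): 29/6 ≈ 4.8333
Work factor (direct): 320/239 ≈ 1.3389
d₂ = 18 × 29/6 × 320/239 = (18 × 29 × 320) / (6 × 239) = 167040/1434
≈ 116.49 days

116.49 days


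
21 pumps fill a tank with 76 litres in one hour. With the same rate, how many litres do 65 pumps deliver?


Direct proportion: y/x = constant
k = 76/21 ≈ 3.6190
y₂ = k × 65 = 76 × 65 / 21 = 4940/21
≈ 235.24

235.24


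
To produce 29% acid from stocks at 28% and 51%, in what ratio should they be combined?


Let x parts of 28% mix with y parts of 51%.
28x + 51y = 29(x + y)
28x + 51y = 29x + 29y
x(28 - 29) = y(29 - 51)
x/y = (51 - 29)/(29 - 28) = 22/1
Simplify: 22:1
= 22:1

22:1


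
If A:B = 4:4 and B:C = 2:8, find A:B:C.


Match B: multiply A:B by 2 → 8:8
Multiply B:C by 4 → 8:32
Combined: 8:8:32
GCD = 8
= 1:1:4

1:1:4


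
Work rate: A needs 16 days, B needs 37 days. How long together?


Rate of A = 1/16 per day
Rate of B = 1/37 per day
Combined rate = 1/16 + 1/37 = 53/592 ≈ 0.0895 per day
Days = 1 / combined rate = 592/53
≈ 11.17 days

11.17 days


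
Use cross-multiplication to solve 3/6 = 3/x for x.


Cross multiply: 3 × x = 6 × 3
3x = 18
x = 18 / 3
= 6.00

6.00


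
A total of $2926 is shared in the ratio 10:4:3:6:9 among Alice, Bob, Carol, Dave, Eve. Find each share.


Total parts = 10 + 4 + 3 + 6 + 9 = 32
Alice: 2926 × 10/32 = 914.38
Bob: 2926 × 4/32 = 365.75
Carol: 2926 × 3/32 = 274.31
Dave: 2926 × 6/32 = 548.63
Eve: 2926 × 9/32 = 822.94
= Alice: $914.38, Bob: $365.75, Carol: $274.31, Dave: $548.63, Eve: $822.94

Alice: $914.38, Bob: $365.75, Carol: $274.31, Dave: $548.63, Eve: $822.94


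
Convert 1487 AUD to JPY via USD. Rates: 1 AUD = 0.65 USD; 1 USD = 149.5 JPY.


Step 1: 1487 AUD × 0.65 = 966.55 USD
Step 2: 966.55 USD × 149.5 = 144499.23 JPY
Implied rate AUD→JPY = 0.65 × 149.5 = 97.1750
= 144499.23 JPY

144499.23 JPY


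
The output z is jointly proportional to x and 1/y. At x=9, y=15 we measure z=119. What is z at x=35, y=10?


z = k·x/y
Solve for k using the known point: k = z·y/x = 119×15/9 = 1785/9 ≈ 198.3333
Now evaluate at x=35, y=10:
z = k × 35 / 10 = (1785 × 35) / (9 × 10) = 62475/90
≈ 694.1667

694.1667


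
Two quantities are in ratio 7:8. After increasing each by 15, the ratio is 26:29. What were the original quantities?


Let A = 7k, B = 8k.
(7k + 15) / (8k + 15) = 26/29
Cross-multiply: 29(7k + 15) = 26(8k + 15)
203k + 435 = 208k + 390
203k - 208k = 390 - 435
-5k = -45
k = -45/-5 = 9
A = 7×9 = 63, B = 8×9 = 72
= A = 63, B = 72

A = 63, B = 72


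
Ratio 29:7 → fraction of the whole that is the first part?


Total parts = 29 + 7 = 36
First part: 29/36 = 29/36
= 29/36

29/36


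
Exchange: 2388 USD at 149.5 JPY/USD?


Amount × rate = 2388 × 149.5
= 357006.00 JPY

357006.00 JPY


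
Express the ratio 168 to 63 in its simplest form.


GCD(168, 63) = 21
168/21 : 63/21
= 8:3

8:3


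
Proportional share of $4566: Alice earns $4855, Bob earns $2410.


Total income = 4855 + 2410 = $7265
Alice: $4566 × 4855/7265 = $3051.33
Bob: $4566 × 2410/7265 = $1514.67
= Alice: $3051.33, Bob: $1514.67

Alice: $3051.33, Bob: $1514.67


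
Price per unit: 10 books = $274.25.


Unit rate = total / quantity
= 274.25 / 10
= $27.43 per unit

$27.43 per unit


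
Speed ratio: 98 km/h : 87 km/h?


Ratio = 98:87
GCD = 1
Simplified = 98:87
Time ratio (same distance) = 87:98
Speed ratio = 98:87

98:87


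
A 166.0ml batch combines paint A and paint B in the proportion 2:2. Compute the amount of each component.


Total parts = 2 + 2 = 4
paint A: 166.0 × 2/4 = 83.0ml
paint B: 166.0 × 2/4 = 83.0ml
= 83.0ml and 83.0ml

83.0ml and 83.0ml


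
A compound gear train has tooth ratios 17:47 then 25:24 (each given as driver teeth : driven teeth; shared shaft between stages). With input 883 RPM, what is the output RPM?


Stage 1: RPM_B = RPM_A × t_A/t_B = 883 × 17/47 = 15011/47 ≈ 319.38
B and C share a shaft → RPM_C = RPM_B
Stage 2: RPM_D = RPM_C × t_C/t_D = RPM_A × (t_A×t_C)/(t_B×t_D)
Overall ratio = (17×25)/(47×24) = 425/1128
RPM_D = 883 × 425/1128 = 375275/1128
≈ 332.69 RPM

332.69 RPM


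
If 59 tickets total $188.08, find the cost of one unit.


Unit rate = total / quantity
= 188.08 / 59
= $3.19 per unit

$3.19 per unit


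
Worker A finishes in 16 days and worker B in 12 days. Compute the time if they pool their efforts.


Rate of A = 1/16 per day
Rate of B = 1/12 per day
Combined rate = 1/16 + 1/12 = 28/192 ≈ 0.1458 per day
Days = 1 / combined rate = 192/28
≈ 6.86 days

6.86 days


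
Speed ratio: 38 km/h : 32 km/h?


Ratio = 38:32
GCD = 2
Simplified = 19:16
Time ratio (same distance) = 16:19
Speed ratio = 19:16

19:16


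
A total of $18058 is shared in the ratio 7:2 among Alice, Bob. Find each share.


Total parts = 7 + 2 = 9
Alice: 18058 × 7/9 = 14045.11
Bob: 18058 × 2/9 = 4012.89
= Alice: $14045.11, Bob: $4012.89

Alice: $14045.11, Bob: $4012.89


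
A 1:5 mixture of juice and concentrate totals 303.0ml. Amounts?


Total parts = 1 + 5 = 6
juice: 303.0 × 1/6 = 50.5ml
concentrate: 303.0 × 5/6 = 252.5ml
= 50.5ml and 252.5ml

50.5ml and 252.5ml


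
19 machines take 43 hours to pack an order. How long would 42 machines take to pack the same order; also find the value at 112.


Inverse proportion: x × y = constant
k = 19 × 43 = 817
At x=42: k/42 = 19.45
At x=112: k/112 = 7.29
= 19.45 and 7.29

19.45 and 7.29


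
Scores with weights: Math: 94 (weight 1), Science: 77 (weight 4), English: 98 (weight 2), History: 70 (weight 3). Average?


Numerator = 94×1 + 77×4 + 98×2 + 70×3
= 94 + 308 + 196 + 210
= 808
Total weight = 10
Weighted avg = 808/10
= 80.80

80.80


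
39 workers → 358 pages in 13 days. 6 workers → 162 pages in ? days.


Days ∝ work / workers, so d₂ = d₁ × (m₁/m₂) × (w₂/w₁)
Workers factor (inverse): 39/6 = 6.5000
Work factor (direct): 162/358 ≈ 0.4525
d₂ = 13 × 39/6 × 162/358 = (13 × 39 × 162) / (6 × 358) = 82134/2148
≈ 38.24 days

38.24 days


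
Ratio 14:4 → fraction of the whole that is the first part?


Total parts = 14 + 4 = 18
First part: 14/18 = 7/9
= 7/9

7/9


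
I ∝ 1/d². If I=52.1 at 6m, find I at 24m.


I₁d₁² = I₂d₂²
I₂ = I₁ × (d₁/d₂)²
= 52.1 × (6/24)²
= 52.1 × 36/576
= 1875.6/576
≈ 3.2563

3.2563


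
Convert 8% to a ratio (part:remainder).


8% means 8 parts out of 100; remainder = 92
Part : remainder = 8:92
GCD = 4
= 2:23

2:23


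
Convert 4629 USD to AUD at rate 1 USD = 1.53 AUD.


Amount × rate = 4629 × 1.53
= 7082.37 AUD

7082.37 AUD


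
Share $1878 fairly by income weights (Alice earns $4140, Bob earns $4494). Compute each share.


Total income = 4140 + 4494 = $8634
Alice: $1878 × 4140/8634 = $900.50
Bob: $1878 × 4494/8634 = $977.50
= Alice: $900.50, Bob: $977.50

Alice: $900.50, Bob: $977.50


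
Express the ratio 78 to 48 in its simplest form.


GCD(78, 48) = 6
78/6 : 48/6
= 13:8

13:8


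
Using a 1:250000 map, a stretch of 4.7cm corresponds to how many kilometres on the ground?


Real distance = map distance × scale
= 4.7cm × 250000
= 1175000 cm = 11750.0 m
= 11.750 km

11.750 km


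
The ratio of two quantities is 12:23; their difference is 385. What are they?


Let A = 12k, B = 23k.
23k - 12k = 385
11k = 385 → k = 385/11 = 35
A = 12×35 = 420, B = 23×35 = 805
= A = 420, B = 805

A = 420, B = 805


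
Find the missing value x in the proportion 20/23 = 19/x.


Cross multiply: 20 × x = 23 × 19
20x = 437
x = 437 / 20
= 21.85

21.85


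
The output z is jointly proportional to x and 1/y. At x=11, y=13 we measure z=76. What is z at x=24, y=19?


z = k·x/y
Solve for k using the known point: k = z·y/x = 76×13/11 = 988/11 ≈ 89.8182
Now evaluate at x=24, y=19:
z = k × 24 / 19 = (988 × 24) / (11 × 19) = 23712/209
≈ 113.4545

113.4545


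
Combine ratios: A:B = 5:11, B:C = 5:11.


Match B: multiply A:B by 5 → 25:55
Multiply B:C by 11 → 55:121
Combined: 25:55:121
GCD = 1
= 25:55:121

25:55:121


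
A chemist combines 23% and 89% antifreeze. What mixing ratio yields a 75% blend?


Let x parts of 23% mix with y parts of 89%.
23x + 89y = 75(x + y)
23x + 89y = 75x + 75y
x(23 - 75) = y(75 - 89)
x/y = (89 - 75)/(75 - 23) = 14/52
Simplify: 7:26
= 7:26

7:26


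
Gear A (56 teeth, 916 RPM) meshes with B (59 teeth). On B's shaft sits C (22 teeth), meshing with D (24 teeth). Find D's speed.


Stage 1: RPM_B = RPM_A × t_A/t_B = 916 × 56/59 = 51296/59 ≈ 869.42
B and C share a shaft → RPM_C = RPM_B
Stage 2: RPM_D = RPM_C × t_C/t_D = RPM_A × (t_A×t_C)/(t_B×t_D)
Overall ratio = (56×22)/(59×24) = 1232/1416
RPM_D = 916 × 1232/1416 = 1128512/1416
≈ 796.97 RPM

796.97 RPM


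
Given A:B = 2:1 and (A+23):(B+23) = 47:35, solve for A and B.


Let A = 2k, B = 1k.
(2k + 23) / (1k + 23) = 47/35
Cross-multiply: 35(2k + 23) = 47(1k + 23)
70k + 805 = 47k + 1081
70k - 47k = 1081 - 805
23k = 276
k = 276/23 = 12
A = 2×12 = 24, B = 1×12 = 12
= A = 24, B = 12

A = 24, B = 12


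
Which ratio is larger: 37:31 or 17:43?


37/31 = 1.1935
17/43 = 0.3953
1.1935 > 0.3953, so 37:31 is greater
= 37:31

37:31


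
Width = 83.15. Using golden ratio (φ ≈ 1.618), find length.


φ = (1 + √5) / 2 ≈ 1.618
Length = width × φ = 83.15 × 1.618 = 134.5367
≈ 134.54

134.54


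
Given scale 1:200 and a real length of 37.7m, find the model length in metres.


Model size = real / scale
= 37.7 / 200
= 0.1885 m

0.1885 m


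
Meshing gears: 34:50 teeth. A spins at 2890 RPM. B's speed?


Gear ratio = 34:50 = 17:25
RPM_B = RPM_A × (teeth_A / teeth_B)
= 2890 × (34/50)
= 1965.2 RPM

1965.2 RPM


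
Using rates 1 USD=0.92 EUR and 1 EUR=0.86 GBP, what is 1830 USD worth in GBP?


Step 1: 1830 USD × 0.92 = 1683.60 EUR
Step 2: 1683.60 EUR × 0.86 = 1447.90 GBP
Implied rate USD→GBP = 0.92 × 0.86 = 0.7912
= 1447.90 GBP

1447.90 GBP


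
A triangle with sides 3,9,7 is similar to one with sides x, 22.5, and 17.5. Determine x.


Scale factor = 22.5/9 = 2.5
Missing side = 3 × 2.5
= 7.5

7.5


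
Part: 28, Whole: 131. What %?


Percentage = (part / whole) × 100
= (28 / 131) × 100
≈ 21.37%

21.37%


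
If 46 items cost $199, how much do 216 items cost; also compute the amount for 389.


Direct proportion: y/x = constant
k = 199/46 ≈ 4.3261
y at x=216: k × 216 = 199 × 216 / 46 = 42984/46 ≈ 934.43
y at x=389: k × 389 = 199 × 389 / 46 = 77411/46 ≈ 1682.85
= 934.43 and 1682.85

934.43 and 1682.85


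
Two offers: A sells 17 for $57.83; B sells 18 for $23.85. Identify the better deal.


Deal A: $57.83/17 = $3.4018/unit
Deal B: $23.85/18 = $1.3250/unit
B is cheaper per unit
= Deal B

Deal B


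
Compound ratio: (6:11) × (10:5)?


Compound ratio = (6×10) : (11×5)
= 60:55
GCD = 5
= 12:11

12:11


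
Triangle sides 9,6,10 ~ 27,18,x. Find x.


Scale factor = 27/9 = 3
Missing side = 10 × 3
= 30.0

30.0


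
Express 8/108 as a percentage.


Percentage = (part / whole) × 100
= (8 / 108) × 100
≈ 7.41%

7.41%


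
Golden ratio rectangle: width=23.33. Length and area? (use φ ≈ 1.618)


φ = (1 + √5) / 2 ≈ 1.618
Length = width × φ = 23.33 × 1.618 = 37.74794
≈ 37.75
Area = width × length = 23.33 × 37.74794 = 880.6594402 ≈ 880.66
= Length: 37.75, Area: 880.66

Length: 37.75, Area: 880.66


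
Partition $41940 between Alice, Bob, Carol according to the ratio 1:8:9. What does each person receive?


Total parts = 1 + 8 + 9 = 18
Alice: 41940 × 1/18 = 2330.00
Bob: 41940 × 8/18 = 18640.00
Carol: 41940 × 9/18 = 20970.00
= Alice: $2330.00, Bob: $18640.00, Carol: $20970.00

Alice: $2330.00, Bob: $18640.00, Carol: $20970.00


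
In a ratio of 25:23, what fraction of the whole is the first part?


Total parts = 25 + 23 = 48
First part: 25/48 = 25/48
= 25/48

25/48


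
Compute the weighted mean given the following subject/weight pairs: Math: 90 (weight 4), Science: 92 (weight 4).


Numerator = 90×4 + 92×4
= 360 + 368
= 728
Total weight = 8
Weighted avg = 728/8
= 91.00

91.00


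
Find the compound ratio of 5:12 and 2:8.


Compound ratio = (5×2) : (12×8)
= 10:96
GCD = 2
= 5:48

5:48


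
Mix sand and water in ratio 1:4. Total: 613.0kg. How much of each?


Total parts = 1 + 4 = 5
sand: 613.0 × 1/5 = 122.6kg
water: 613.0 × 4/5 = 490.4kg
= 122.6kg and 490.4kg

122.6kg and 490.4kg


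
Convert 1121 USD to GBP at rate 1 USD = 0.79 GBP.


Amount × rate = 1121 × 0.79
= 885.59 GBP

885.59 GBP


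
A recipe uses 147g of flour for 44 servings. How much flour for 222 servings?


Direct proportion: y/x = constant
k = 147/44 ≈ 3.3409
y₂ = k × 222 = 147 × 222 / 44 = 32634/44
≈ 741.68

741.68


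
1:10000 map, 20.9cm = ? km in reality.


Real distance = map distance × scale
= 20.9cm × 10000
= 209000 cm = 2090.0 m
= 2.090 km

2.090 km


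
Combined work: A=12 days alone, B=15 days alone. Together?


Rate of A = 1/12 per day
Rate of B = 1/15 per day
Combined rate = 1/12 + 1/15 = 27/180 = 0.1500 per day
Days = 1 / combined rate = 180/27
≈ 6.67 days

6.67 days


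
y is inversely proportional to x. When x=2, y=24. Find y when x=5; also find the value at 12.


Inverse proportion: x × y = constant
k = 2 × 24 = 48
At x=5: k/5 = 9.60
At x=12: k/12 = 4.00
= 9.60 and 4.00

9.60 and 4.00


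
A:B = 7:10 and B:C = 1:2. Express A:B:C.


Match B: multiply A:B by 1 → 7:10
Multiply B:C by 10 → 10:20
Combined: 7:10:20
GCD = 1
= 7:10:20

7:10:20


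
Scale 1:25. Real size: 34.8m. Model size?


Model size = real / scale
= 34.8 / 25
= 1.3920 m

1.3920 m


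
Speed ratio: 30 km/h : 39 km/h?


Ratio = 30:39
GCD = 3
Simplified = 10:13
Time ratio (same distance) = 13:10
Speed ratio = 10:13

10:13


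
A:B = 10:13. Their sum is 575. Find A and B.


Let A = 10k, B = 13k.
10k + 13k = 575
23k = 575 → k = 575/23 = 25
A = 10×25 = 250, B = 13×25 = 325
= A = 250, B = 325

A = 250, B = 325


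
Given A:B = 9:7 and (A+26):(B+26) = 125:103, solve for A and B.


Let A = 9k, B = 7k.
(9k + 26) / (7k + 26) = 125/103
Cross-multiply: 103(9k + 26) = 125(7k + 26)
927k + 2678 = 875k + 3250
927k - 875k = 3250 - 2678
52k = 572
k = 572/52 = 11
A = 9×11 = 99, B = 7×11 = 77
= A = 99, B = 77

A = 99, B = 77


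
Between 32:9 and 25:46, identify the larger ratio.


32/9 = 3.5556
25/46 = 0.5435
3.5556 > 0.5435, so 32:9 is greater
= 32:9

32:9


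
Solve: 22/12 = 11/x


Cross multiply: 22 × x = 12 × 11
22x = 132
x = 132 / 22
= 6.00

6.00


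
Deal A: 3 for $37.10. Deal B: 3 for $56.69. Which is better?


Deal A: $37.10/3 = $12.3667/unit
Deal B: $56.69/3 = $18.8967/unit
A is cheaper per unit
= Deal A

Deal A


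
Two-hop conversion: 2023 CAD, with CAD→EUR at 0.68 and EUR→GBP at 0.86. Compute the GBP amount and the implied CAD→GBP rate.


Step 1: 2023 CAD × 0.68 = 1375.64 EUR
Step 2: 1375.64 EUR × 0.86 = 1183.05 GBP
Implied rate CAD→GBP = 0.68 × 0.86 = 0.5848
= 1183.05 GBP; implied rate 0.5848 GBP/CAD

1183.05 GBP; implied rate 0.5848 GBP/CAD


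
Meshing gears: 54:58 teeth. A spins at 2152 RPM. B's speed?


Gear ratio = 54:58 = 27:29
RPM_B = RPM_A × (teeth_A / teeth_B)
= 2152 × (54/58)
= 2003.6 RPM

2003.6 RPM


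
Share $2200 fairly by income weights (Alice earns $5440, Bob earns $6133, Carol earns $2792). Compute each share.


Total income = 5440 + 6133 + 2792 = $14365
Alice: $2200 × 5440/14365 = $833.14
Bob: $2200 × 6133/14365 = $939.27
Carol: $2200 × 2792/14365 = $427.59
= Alice: $833.14, Bob: $939.27, Carol: $427.59

Alice: $833.14, Bob: $939.27, Carol: $427.59


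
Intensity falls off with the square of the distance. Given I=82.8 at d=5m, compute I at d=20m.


I₁d₁² = I₂d₂²
I₂ = I₁ × (d₁/d₂)²
= 82.8 × (5/20)²
= 82.8 × 25/400
= 2070/400
= 5.1750

5.1750


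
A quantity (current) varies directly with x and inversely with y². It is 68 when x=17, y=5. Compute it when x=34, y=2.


z = k·x/y²
Solve for k using the known point: k = z·y²/x = 68×25/17 = 1700/17 = 100.0000
Now evaluate at x=34, y=2:
z = k × 34 / 4 = (1700 × 34) / (17 × 4) = 57800/68
= 850.0000

850.0000


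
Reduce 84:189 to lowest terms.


GCD(84, 189) = 21
84/21 : 189/21
= 4:9

4:9


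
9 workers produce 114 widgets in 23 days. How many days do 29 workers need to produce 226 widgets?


Days ∝ work / workers, so d₂ = d₁ × (m₁/m₂) × (w₂/w₁)
Workers factor (inverse): 9/29 ≈ 0.3103
Work factor (direct): 226/114 ≈ 1.9825
d₂ = 23 × 9/29 × 226/114 = (23 × 9 × 226) / (29 × 114) = 46782/3306
≈ 14.15 days

14.15 days


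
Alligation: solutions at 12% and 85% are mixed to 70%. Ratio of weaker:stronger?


Let x parts of 12% mix with y parts of 85%.
12x + 85y = 70(x + y)
12x + 85y = 70x + 70y
x(12 - 70) = y(70 - 85)
x/y = (85 - 70)/(70 - 12) = 15/58
Simplify: 15:58
= 15:58

15:58


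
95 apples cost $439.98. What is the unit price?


Unit rate = total / quantity
= 439.98 / 95
= $4.63 per unit

$4.63 per unit


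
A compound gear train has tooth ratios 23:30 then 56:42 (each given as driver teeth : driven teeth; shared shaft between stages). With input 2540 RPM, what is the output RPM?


Stage 1: RPM_B = RPM_A × t_A/t_B = 2540 × 23/30 = 58420/30 ≈ 1947.33
B and C share a shaft → RPM_C = RPM_B
Stage 2: RPM_D = RPM_C × t_C/t_D = RPM_A × (t_A×t_C)/(t_B×t_D)
Overall ratio = (23×56)/(30×42) = 1288/1260
RPM_D = 2540 × 1288/1260 = 3271520/1260
≈ 2596.44 RPM

2596.44 RPM


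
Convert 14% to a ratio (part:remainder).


14% means 14 parts out of 100; remainder = 86
Part : remainder = 14:86
GCD = 2
= 7:43

7:43


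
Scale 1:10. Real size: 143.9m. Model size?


Model size = real / scale
= 143.9 / 10
= 14.3900 m

14.3900 m


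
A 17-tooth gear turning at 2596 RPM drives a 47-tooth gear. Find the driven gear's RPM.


Gear ratio = 17:47 = 17:47
RPM_B = RPM_A × (teeth_A / teeth_B)
= 2596 × (17/47)
= 939.0 RPM

939.0 RPM


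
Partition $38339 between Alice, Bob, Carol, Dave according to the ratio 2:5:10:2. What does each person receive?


Total parts = 2 + 5 + 10 + 2 = 19
Alice: 38339 × 2/19 = 4035.68
Bob: 38339 × 5/19 = 10089.21
Carol: 38339 × 10/19 = 20178.42
Dave: 38339 × 2/19 = 4035.68
= Alice: $4035.68, Bob: $10089.21, Carol: $20178.42, Dave: $4035.68

Alice: $4035.68, Bob: $10089.21, Carol: $20178.42, Dave: $4035.68


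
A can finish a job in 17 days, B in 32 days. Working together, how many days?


Rate of A = 1/17 per day
Rate of B = 1/32 per day
Combined rate = 1/17 + 1/32 = 49/544 ≈ 0.0901 per day
Days = 1 / combined rate = 544/49
≈ 11.10 days

11.10 days


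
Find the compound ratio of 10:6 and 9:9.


Compound ratio = (10×9) : (6×9)
= 90:54
GCD = 18
= 5:3

5:3


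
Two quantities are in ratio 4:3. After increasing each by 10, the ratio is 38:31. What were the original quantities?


Let A = 4k, B = 3k.
(4k + 10) / (3k + 10) = 38/31
Cross-multiply: 31(4k + 10) = 38(3k + 10)
124k + 310 = 114k + 380
124k - 114k = 380 - 310
10k = 70
k = 70/10 = 7
A = 4×7 = 28, B = 3×7 = 21
= A = 28, B = 21

A = 28, B = 21


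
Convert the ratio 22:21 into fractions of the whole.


Total parts = 22 + 21 = 43
First part: 22/43 = 22/43
Second part: 21/43 = 21/43
= 22/43 and 21/43

22/43 and 21/43


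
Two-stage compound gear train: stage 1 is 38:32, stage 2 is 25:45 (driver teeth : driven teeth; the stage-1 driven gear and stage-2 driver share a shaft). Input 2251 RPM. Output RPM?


Stage 1: RPM_B = RPM_A × t_A/t_B = 2251 × 38/32 = 85538/32 ≈ 2673.06
B and C share a shaft → RPM_C = RPM_B
Stage 2: RPM_D = RPM_C × t_C/t_D = RPM_A × (t_A×t_C)/(t_B×t_D)
Overall ratio = (38×25)/(32×45) = 950/1440
RPM_D = 2251 × 950/1440 = 2138450/1440
≈ 1485.03 RPM

1485.03 RPM


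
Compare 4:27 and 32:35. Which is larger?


4/27 = 0.1481
32/35 = 0.9143
0.1481 < 0.9143, so 4:27 is less
= 32:35

32:35


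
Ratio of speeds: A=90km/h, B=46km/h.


Ratio = 90:46
GCD = 2
Simplified = 45:23
Time ratio (same distance) = 23:45
Speed ratio = 45:23

45:23


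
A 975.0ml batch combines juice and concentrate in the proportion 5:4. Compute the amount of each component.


Total parts = 5 + 4 = 9
juice: 975.0 × 5/9 = 541.7ml
concentrate: 975.0 × 4/9 = 433.3ml
= 541.7ml and 433.3ml

541.7ml and 433.3ml


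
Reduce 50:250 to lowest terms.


GCD(50, 250) = 50
50/50 : 250/50
= 1:5

1:5


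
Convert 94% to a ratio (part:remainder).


94% means 94 parts out of 100; remainder = 6
Part : remainder = 94:6
GCD = 2
= 47:3

47:3


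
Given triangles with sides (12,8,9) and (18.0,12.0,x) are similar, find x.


Scale factor = 18.0/12 = 1.5
Missing side = 9 × 1.5
= 13.5

13.5


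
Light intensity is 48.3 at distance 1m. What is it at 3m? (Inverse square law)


I₁d₁² = I₂d₂²
I₂ = I₁ × (d₁/d₂)²
= 48.3 × (1/3)²
= 48.3 × 1/9
= 48.3/9
≈ 5.3667

5.3667


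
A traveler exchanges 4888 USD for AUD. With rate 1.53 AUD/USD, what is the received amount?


Amount × rate = 4888 × 1.53
= 7478.64 AUD

7478.64 AUD


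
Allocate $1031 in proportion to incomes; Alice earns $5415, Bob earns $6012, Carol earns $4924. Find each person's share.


Total income = 5415 + 6012 + 4924 = $16351
Alice: $1031 × 5415/16351 = $341.44
Bob: $1031 × 6012/16351 = $379.08
Carol: $1031 × 4924/16351 = $310.48
= Alice: $341.44, Bob: $379.08, Carol: $310.48

Alice: $341.44, Bob: $379.08, Carol: $310.48


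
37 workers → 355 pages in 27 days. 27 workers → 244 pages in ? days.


Days ∝ work / workers, so d₂ = d₁ × (m₁/m₂) × (w₂/w₁)
Workers factor (inverse): 37/27 ≈ 1.3704
Work factor (direct): 244/355 ≈ 0.6873
d₂ = 27 × 37/27 × 244/355 = (27 × 37 × 244) / (27 × 355) = 243756/9585
≈ 25.43 days

25.43 days


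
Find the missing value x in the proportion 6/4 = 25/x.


Cross multiply: 6 × x = 4 × 25
6x = 100
x = 100 / 6
= 16.67

16.67


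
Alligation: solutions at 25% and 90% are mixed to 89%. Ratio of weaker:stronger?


Let x parts of 25% mix with y parts of 90%.
25x + 90y = 89(x + y)
25x + 90y = 89x + 89y
x(25 - 89) = y(89 - 90)
x/y = (90 - 89)/(89 - 25) = 1/64
Simplify: 1:64
= 1:64

1:64


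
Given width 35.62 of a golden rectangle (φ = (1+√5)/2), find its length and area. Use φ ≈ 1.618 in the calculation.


φ = (1 + √5) / 2 ≈ 1.618
Length = width × φ = 35.62 × 1.618 = 57.63316
≈ 57.63
Area = width × length = 35.62 × 57.63316 = 2052.8931592 ≈ 2052.89
= Length: 57.63, Area: 2052.89

Length: 57.63, Area: 2052.89


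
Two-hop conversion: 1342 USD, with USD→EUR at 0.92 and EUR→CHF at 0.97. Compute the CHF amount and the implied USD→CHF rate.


Step 1: 1342 USD × 0.92 = 1234.64 EUR
Step 2: 1234.64 EUR × 0.97 = 1197.60 CHF
Implied rate USD→CHF = 0.92 × 0.97 = 0.8924
= 1197.60 CHF; implied rate 0.8924 CHF/USD

1197.60 CHF; implied rate 0.8924 CHF/USD


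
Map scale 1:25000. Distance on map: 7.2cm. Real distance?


Real distance = map distance × scale
= 7.2cm × 25000
= 180000 cm = 1800.0 m
= 1.800 km

1.800 km


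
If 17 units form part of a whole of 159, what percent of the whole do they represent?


Percentage = (part / whole) × 100
= (17 / 159) × 100
≈ 10.69%

10.69%


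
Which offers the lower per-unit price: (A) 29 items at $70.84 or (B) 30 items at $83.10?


Deal A: $70.84/29 = $2.4428/unit
Deal B: $83.10/30 = $2.7700/unit
A is cheaper per unit
= Deal A

Deal A


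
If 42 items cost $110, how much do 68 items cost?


Direct proportion: y/x = constant
k = 110/42 ≈ 2.6190
y₂ = k × 68 = 110 × 68 / 42 = 7480/42
≈ 178.10

178.10


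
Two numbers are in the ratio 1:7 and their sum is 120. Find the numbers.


Let A = 1k, B = 7k.
1k + 7k = 120
8k = 120 → k = 120/8 = 15
A = 1×15 = 15, B = 7×15 = 105
= A = 15, B = 105

A = 15, B = 105


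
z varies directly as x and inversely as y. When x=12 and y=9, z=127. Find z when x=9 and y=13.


z = k·x/y
Solve for k using the known point: k = z·y/x = 127×9/12 = 1143/12 = 95.2500
Now evaluate at x=9, y=13:
z = k × 9 / 13 = (1143 × 9) / (12 × 13) = 10287/156
≈ 65.9423

65.9423


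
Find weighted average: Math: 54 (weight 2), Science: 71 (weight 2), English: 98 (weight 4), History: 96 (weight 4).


Numerator = 54×2 + 71×2 + 98×4 + 96×4
= 108 + 142 + 392 + 384
= 1026
Total weight = 12
Weighted avg = 1026/12
= 85.50

85.50


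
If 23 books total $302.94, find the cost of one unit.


Unit rate = total / quantity
= 302.94 / 23
= $13.17 per unit

$13.17 per unit


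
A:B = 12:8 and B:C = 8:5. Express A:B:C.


Match B: multiply A:B by 8 → 96:64
Multiply B:C by 8 → 64:40
Combined: 96:64:40
GCD = 8
= 12:8:5

12:8:5


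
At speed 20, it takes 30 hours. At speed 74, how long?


Inverse proportion: x × y = constant
k = 20 × 30 = 600
y₂ = k / 74 = 600 / 74
= 8.11

8.11


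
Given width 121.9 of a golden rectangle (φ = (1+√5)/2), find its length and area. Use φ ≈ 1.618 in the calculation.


φ = (1 + √5) / 2 ≈ 1.618
Length = width × φ = 121.9 × 1.618 = 197.2342
≈ 197.23
Area = width × length = 121.9 × 197.2342 = 24042.84898 ≈ 24042.85
= Length: 197.23, Area: 24042.85

Length: 197.23, Area: 24042.85


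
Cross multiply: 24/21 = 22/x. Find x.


Cross multiply: 24 × x = 21 × 22
24x = 462
x = 462 / 24
= 19.25

19.25


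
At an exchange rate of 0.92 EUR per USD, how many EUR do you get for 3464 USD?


Amount × rate = 3464 × 0.92
= 3186.88 EUR

3186.88 EUR


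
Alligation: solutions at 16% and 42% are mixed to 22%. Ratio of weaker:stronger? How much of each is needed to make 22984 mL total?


Let x parts of 16% mix with y parts of 42%.
16x + 42y = 22(x + y)
16x + 42y = 22x + 22y
x(16 - 22) = y(22 - 42)
x/y = (42 - 22)/(22 - 16) = 20/6
Simplify: 10:3
Total parts = 13; one part = 22984/13 = 1768.00 mL
16% solution: 10×1768.00 = 17680.00 mL
42% solution: 3×1768.00 = 5304.00 mL
= ratio 10:3; 17680.00 mL and 5304.00 mL

ratio 10:3; 17680.00 mL and 5304.00 mL


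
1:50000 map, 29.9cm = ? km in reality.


Real distance = map distance × scale
= 29.9cm × 50000
= 1495000 cm = 14950.0 m
= 14.950 km

14.950 km


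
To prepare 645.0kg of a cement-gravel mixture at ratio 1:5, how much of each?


Total parts = 1 + 5 = 6
cement: 645.0 × 1/6 = 107.5kg
gravel: 645.0 × 5/6 = 537.5kg
= 107.5kg and 537.5kg

107.5kg and 537.5kg


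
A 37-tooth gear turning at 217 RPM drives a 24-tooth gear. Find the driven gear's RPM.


Gear ratio = 37:24 = 37:24
RPM_B = RPM_A × (teeth_A / teeth_B)
= 217 × (37/24)
= 334.5 RPM

334.5 RPM


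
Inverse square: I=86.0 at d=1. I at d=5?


I₁d₁² = I₂d₂²
I₂ = I₁ × (d₁/d₂)²
= 86.0 × (1/5)²
= 86.0 × 1/25
= 86/25
= 3.4400

3.4400


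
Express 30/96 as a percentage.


Percentage = (part / whole) × 100
= (30 / 96) × 100
= 31.25%

31.25%


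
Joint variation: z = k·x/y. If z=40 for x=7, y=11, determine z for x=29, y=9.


z = k·x/y
Solve for k using the known point: k = z·y/x = 40×11/7 = 440/7 ≈ 62.8571
Now evaluate at x=29, y=9:
z = k × 29 / 9 = (440 × 29) / (7 × 9) = 12760/63
≈ 202.5397

202.5397


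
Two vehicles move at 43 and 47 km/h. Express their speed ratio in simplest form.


Ratio = 43:47
GCD = 1
Simplified = 43:47
Time ratio (same distance) = 47:43
Speed ratio = 43:47

43:47


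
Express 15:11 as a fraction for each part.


Total parts = 15 + 11 = 26
First part: 15/26 = 15/26
Second part: 11/26 = 11/26
= 15/26 and 11/26

15/26 and 11/26


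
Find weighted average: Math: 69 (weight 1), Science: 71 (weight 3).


Numerator = 69×1 + 71×3
= 69 + 213
= 282
Total weight = 4
Weighted avg = 282/4
= 70.50

70.50


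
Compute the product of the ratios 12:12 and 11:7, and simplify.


Compound ratio = (12×11) : (12×7)
= 132:84
GCD = 12
= 11:7

11:7


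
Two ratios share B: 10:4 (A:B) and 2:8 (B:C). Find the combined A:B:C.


Match B: multiply A:B by 2 → 20:8
Multiply B:C by 4 → 8:32
Combined: 20:8:32
GCD = 4
= 5:2:8

5:2:8


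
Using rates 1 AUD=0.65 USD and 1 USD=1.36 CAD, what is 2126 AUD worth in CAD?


Step 1: 2126 AUD × 0.65 = 1381.90 USD
Step 2: 1381.90 USD × 1.36 = 1879.38 CAD
Implied rate AUD→CAD = 0.65 × 1.36 = 0.8840
= 1879.38 CAD

1879.38 CAD


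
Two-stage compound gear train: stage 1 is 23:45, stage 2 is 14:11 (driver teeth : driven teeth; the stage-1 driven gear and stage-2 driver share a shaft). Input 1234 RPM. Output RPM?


Stage 1: RPM_B = RPM_A × t_A/t_B = 1234 × 23/45 = 28382/45 ≈ 630.71
B and C share a shaft → RPM_C = RPM_B
Stage 2: RPM_D = RPM_C × t_C/t_D = RPM_A × (t_A×t_C)/(t_B×t_D)
Overall ratio = (23×14)/(45×11) = 322/495
RPM_D = 1234 × 322/495 = 397348/495
≈ 802.72 RPM

802.72 RPM


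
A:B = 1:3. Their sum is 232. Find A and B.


Let A = 1k, B = 3k.
1k + 3k = 232
4k = 232 → k = 232/4 = 58
A = 1×58 = 58, B = 3×58 = 174
= A = 58, B = 174

A = 58, B = 174


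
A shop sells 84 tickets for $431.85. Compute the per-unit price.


Unit rate = total / quantity
= 431.85 / 84
= $5.14 per unit

$5.14 per unit


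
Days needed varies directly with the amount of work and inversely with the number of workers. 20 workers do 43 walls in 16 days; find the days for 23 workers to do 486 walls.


Days ∝ work / workers, so d₂ = d₁ × (m₁/m₂) × (w₂/w₁)
Workers factor (inverse): 20/23 ≈ 0.8696
Work factor (direct): 486/43 ≈ 11.3023
d₂ = 16 × 20/23 × 486/43 = (16 × 20 × 486) / (23 × 43) = 155520/989
≈ 157.25 days

157.25 days


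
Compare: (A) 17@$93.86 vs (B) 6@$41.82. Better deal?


Deal A: $93.86/17 = $5.5212/unit
Deal B: $41.82/6 = $6.9700/unit
A is cheaper per unit
= Deal A

Deal A


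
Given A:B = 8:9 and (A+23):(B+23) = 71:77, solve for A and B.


Let A = 8k, B = 9k.
(8k + 23) / (9k + 23) = 71/77
Cross-multiply: 77(8k + 23) = 71(9k + 23)
616k + 1771 = 639k + 1633
616k - 639k = 1633 - 1771
-23k = -138
k = -138/-23 = 6
A = 8×6 = 48, B = 9×6 = 54
= A = 48, B = 54

A = 48, B = 54


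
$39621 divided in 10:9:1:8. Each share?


Total parts = 10 + 9 + 1 + 8 = 28
Part 1: 39621 × 10/28 = 14150.36
Part 2: 39621 × 9/28 = 12735.32
Part 3: 39621 × 1/28 = 1415.04
Part 4: 39621 × 8/28 = 11320.29
= Part 1: $14150.36, Part 2: $12735.32, Part 3: $1415.04, Part 4: $11320.29

Part 1: $14150.36, Part 2: $12735.32, Part 3: $1415.04, Part 4: $11320.29


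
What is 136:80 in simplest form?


GCD(136, 80) = 8
136/8 : 80/8
= 17:10

17:10


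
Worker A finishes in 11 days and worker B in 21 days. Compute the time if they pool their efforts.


Rate of A = 1/11 per day
Rate of B = 1/21 per day
Combined rate = 1/11 + 1/21 = 32/231 ≈ 0.1385 per day
Days = 1 / combined rate = 231/32
≈ 7.22 days

7.22 days


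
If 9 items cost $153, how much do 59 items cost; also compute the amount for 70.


Direct proportion: y/x = constant
k = 153/9 = 17.0000
y at x=59: k × 59 = 153 × 59 / 9 = 9027/9 = 1003.00
y at x=70: k × 70 = 153 × 70 / 9 = 10710/9 = 1190.00
= 1003.00 and 1190.00

1003.00 and 1190.00


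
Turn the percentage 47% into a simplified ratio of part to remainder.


47% means 47 parts out of 100; remainder = 53
Part : remainder = 47:53
GCD = 1
= 47:53

47:53


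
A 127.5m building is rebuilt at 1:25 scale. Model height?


Model size = real / scale
= 127.5 / 25
= 5.1000 m

5.1000 m


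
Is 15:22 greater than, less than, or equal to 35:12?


15/22 = 0.6818
35/12 = 2.9167
0.6818 < 2.9167, so 15:22 is less
= less than

less than


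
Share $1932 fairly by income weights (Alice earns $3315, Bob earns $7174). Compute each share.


Total income = 3315 + 7174 = $10489
Alice: $1932 × 3315/10489 = $610.60
Bob: $1932 × 7174/10489 = $1321.40
= Alice: $610.60, Bob: $1321.40

Alice: $610.60, Bob: $1321.40


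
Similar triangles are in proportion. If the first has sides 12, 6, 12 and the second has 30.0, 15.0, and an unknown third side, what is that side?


Scale factor = 30.0/12 = 2.5
Missing side = 12 × 2.5
= 30.0

30.0


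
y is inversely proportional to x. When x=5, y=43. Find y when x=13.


Inverse proportion: x × y = constant
k = 5 × 43 = 215
y₂ = k / 13 = 215 / 13
= 16.54

16.54


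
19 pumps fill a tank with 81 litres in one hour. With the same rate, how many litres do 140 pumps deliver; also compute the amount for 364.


Direct proportion: y/x = constant
k = 81/19 ≈ 4.2632
y at x=140: k × 140 = 81 × 140 / 19 = 11340/19 ≈ 596.84
y at x=364: k × 364 = 81 × 364 / 19 = 29484/19 ≈ 1551.79
= 596.84 and 1551.79

596.84 and 1551.79


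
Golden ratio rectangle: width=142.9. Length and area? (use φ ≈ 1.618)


φ = (1 + √5) / 2 ≈ 1.618
Length = width × φ = 142.9 × 1.618 = 231.2122
≈ 231.21
Area = width × length = 142.9 × 231.2122 = 33040.22338 ≈ 33040.22
= Length: 231.21, Area: 33040.22

Length: 231.21, Area: 33040.22


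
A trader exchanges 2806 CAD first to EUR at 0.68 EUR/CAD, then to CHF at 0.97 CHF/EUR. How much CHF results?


Step 1: 2806 CAD × 0.68 = 1908.08 EUR
Step 2: 1908.08 EUR × 0.97 = 1850.84 CHF
Implied rate CAD→CHF = 0.68 × 0.97 = 0.6596
= 1850.84 CHF

1850.84 CHF


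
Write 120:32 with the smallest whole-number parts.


GCD(120, 32) = 8
120/8 : 32/8
= 15:4

15:4


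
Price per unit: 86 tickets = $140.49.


Unit rate = total / quantity
= 140.49 / 86
= $1.63 per unit

$1.63 per unit


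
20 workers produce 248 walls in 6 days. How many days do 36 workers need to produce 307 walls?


Days ∝ work / workers, so d₂ = d₁ × (m₁/m₂) × (w₂/w₁)
Workers factor (inverse): 20/36 ≈ 0.5556
Work factor (direct): 307/248 ≈ 1.2379
d₂ = 6 × 20/36 × 307/248 = (6 × 20 × 307) / (36 × 248) = 36840/8928
≈ 4.13 days

4.13 days
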